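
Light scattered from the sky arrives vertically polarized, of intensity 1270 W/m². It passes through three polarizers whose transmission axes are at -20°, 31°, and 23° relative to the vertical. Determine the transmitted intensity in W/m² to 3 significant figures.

I ≈ 436 W/m²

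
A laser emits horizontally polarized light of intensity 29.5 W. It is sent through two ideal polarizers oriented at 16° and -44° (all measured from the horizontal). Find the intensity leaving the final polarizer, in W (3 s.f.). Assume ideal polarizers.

I ≈ 6.81 W

By Malus's law, I₁ = 29.5 W · cos²(16°) = 27.26 W.
I₂ = I₁ · cos²(60°) = 27.26 · 0.25 = 6.815 W.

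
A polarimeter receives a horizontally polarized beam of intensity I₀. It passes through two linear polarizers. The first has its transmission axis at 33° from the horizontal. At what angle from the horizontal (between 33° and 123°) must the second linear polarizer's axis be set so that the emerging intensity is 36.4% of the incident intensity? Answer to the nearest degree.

θ ≈ 77°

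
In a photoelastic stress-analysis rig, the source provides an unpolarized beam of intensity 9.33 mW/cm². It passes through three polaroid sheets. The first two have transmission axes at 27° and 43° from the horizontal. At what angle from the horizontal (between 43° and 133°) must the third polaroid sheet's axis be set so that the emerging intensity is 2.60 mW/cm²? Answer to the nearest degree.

θ ≈ 82°

Unpolarized light through the first polarizer → I₁ = ½ I₀, now polarized at 27°.
I₂ = I₁ cos²(43° − 27°) = 0.5 I₀ · cos²(16°) = 0.462 I₀.
Target fraction: 2.60 / 9.33 mW/cm² = 0.2787 of I₀.
Need I₃/I₀ = 0.2787, so cos²(θ − 43°) = 0.2787 / 0.462 = 0.6032.
θ − 43° = arccos(√0.6032) = 39.0°, giving θ ≈ 43 + 39.0 = 82.0°.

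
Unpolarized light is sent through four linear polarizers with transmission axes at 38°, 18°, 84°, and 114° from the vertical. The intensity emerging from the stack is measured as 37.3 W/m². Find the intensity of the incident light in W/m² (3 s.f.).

I₀ ≈ 681 W/m²

Unpolarized light through the first polarizer → I₁ = ½ I₀, now polarized at 38°.
I₂ = I₁ cos²(18° − 38°) = 0.5 I₀ · cos²(20°) = 0.4415 I₀.
I₃ = I₂ cos²(84° − 18°) = 0.4415 I₀ · cos²(66°) = 0.07304 I₀.
I₄ = I₃ cos²(114° − 84°) = 0.07304 I₀ · cos²(30°) = 0.05478 I₀.
So 37.3 W/m² = 0.05478 I₀, giving I₀ = 37.3/0.05478 = 680.9 W/m².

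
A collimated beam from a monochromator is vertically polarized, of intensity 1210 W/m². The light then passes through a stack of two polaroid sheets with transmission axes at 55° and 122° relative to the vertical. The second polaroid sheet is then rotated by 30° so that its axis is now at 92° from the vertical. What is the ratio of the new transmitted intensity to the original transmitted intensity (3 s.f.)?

I_new/I_old ≈ 4.18

Before rotation:
By Malus's law, I₁ = I₀ cos²(55° − 0°) = I₀ cos²(55°) = 0.329 I₀.
I₂ = I₁ cos²(122° − 55°) = 0.329 I₀ · cos²(67°) = 0.05023 I₀.
After rotation:
I₁ = I₀ cos²(55° − 0°) = I₀ cos²(55°) = 0.329 I₀.
I₂ = I₁ cos²(92° − 55°) = 0.329 I₀ · cos²(37°) = 0.2098 I₀.
Ratio = 0.2098 / 0.05023 = 4.178.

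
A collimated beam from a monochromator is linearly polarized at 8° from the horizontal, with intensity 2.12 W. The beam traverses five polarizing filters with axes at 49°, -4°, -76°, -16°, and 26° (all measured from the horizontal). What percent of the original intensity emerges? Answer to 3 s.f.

I₁ = 2.12 W · cos²(41°) = 1.208 W.
I₂ = I₁ · cos²(53°) = 1.208 · 0.3622 = 0.4373 W.
I₃ = I₂ · cos²(72°) = 0.4373 · 0.09549 = 0.04176 W.
I₄ = I₃ · cos²(60°) = 0.04176 · 0.25 = 0.01044 W.
I₅ = I₄ · cos²(42°) = 0.01044 · 0.5523 = 0.005766 W.
That is 0.272% of the incident intensity.

≈ 0.272%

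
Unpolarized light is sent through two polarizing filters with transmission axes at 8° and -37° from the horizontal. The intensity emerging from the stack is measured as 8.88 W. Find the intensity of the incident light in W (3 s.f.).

I₀ ≈ 35.5 W

Unpolarized light through the first polarizer → I₁ = ½ I₀, now polarized at 8°.
I₂ = I₁ cos²(-37° − 8°) = 0.5 I₀ · cos²(45°) = 0.25 I₀.
So 8.88 W = 0.25 I₀, giving I₀ = 8.88/0.25 = 35.52 W.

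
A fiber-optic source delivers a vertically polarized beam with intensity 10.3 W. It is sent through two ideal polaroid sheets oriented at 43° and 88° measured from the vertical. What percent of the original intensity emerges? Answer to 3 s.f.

I₁ = 10.3 W · cos²(43°) = 5.509 W.
I₂ = I₁ · cos²(45°) = 5.509 · 0.5 = 2.755 W.
That is 26.74% of the incident intensity.

≈ 26.7%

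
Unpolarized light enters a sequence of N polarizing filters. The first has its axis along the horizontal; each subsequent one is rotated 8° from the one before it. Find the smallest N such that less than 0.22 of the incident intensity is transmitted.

N = 43

First polarizer halves the unpolarized light: factor 1/2.
Each further stage multiplies by cos²(8°) = 0.9806.
After N polarizers: T = 0.5·0.9806^(N−1). Require T < 0.22 ⇒ N−1 > ln(0.22/0.5)/ln(0.9806) = 41.97, so N−1 ≥ 42 and N = 43.
Check: N=43 gives T = 0.2199 < 0.22; N=42 gives T = 0.2242.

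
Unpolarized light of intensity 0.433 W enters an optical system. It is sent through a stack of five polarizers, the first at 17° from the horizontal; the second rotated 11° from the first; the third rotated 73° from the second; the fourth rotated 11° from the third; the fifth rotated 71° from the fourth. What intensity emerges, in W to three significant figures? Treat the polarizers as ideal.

Unpolarized light through the first polarizer → I₁ = 0.433 W/2 = 0.2165 W, polarized at 17°.
I₂ = I₁ · cos²(11°) = 0.2165 · 0.9636 = 0.2086 W.
I₃ = I₂ · cos²(73°) = 0.2086 · 0.08548 = 0.01783 W.
I₄ = I₃ · cos²(11°) = 0.01783 · 0.9636 = 0.01718 W.
I₅ = I₄ · cos²(71°) = 0.01718 · 0.106 = 0.001821 W.

I ≈ 0.00182 W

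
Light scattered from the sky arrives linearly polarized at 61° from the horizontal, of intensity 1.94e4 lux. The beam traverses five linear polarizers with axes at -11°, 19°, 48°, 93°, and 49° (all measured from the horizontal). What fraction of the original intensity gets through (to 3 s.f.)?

By Malus's law, I₁ = 1.94e4 lux · cos²(72°) = 1853 lux.
I₂ = I₁ · cos²(30°) = 1853 · 0.75 = 1389 lux.
I₃ = I₂ · cos²(29°) = 1389 · 0.765 = 1063 lux.
I₄ = I₃ · cos²(45°) = 1063 · 0.5 = 531.4 lux.
I₅ = I₄ · cos²(44°) = 531.4 · 0.5174 = 275 lux.
Transmitted fraction = 0.01417.

I/I₀ ≈ 0.0142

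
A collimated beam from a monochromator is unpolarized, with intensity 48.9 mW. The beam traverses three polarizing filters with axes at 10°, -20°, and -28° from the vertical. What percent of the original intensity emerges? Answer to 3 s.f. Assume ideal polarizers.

Unpolarized light through the first polarizer → I₁ = 48.9 mW/2 = 24.45 mW, polarized at 10°.
I₂ = I₁ · cos²(30°) = 24.45 · 0.75 = 18.34 mW.
I₃ = I₂ · cos²(8°) = 18.34 · 0.9806 = 17.98 mW.
That is 36.77% of the incident intensity.

≈ 36.8%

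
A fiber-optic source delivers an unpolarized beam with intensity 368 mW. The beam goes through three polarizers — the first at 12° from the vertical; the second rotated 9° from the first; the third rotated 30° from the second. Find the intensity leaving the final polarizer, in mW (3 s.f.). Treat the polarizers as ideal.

I ≈ 135 mW

Unpolarized light through the first polarizer → I₁ = 368 mW/2 = 184 mW, polarized at 12°.
I₂ = I₁ · cos²(9°) = 184 · 0.9755 = 179.5 mW.
I₃ = I₂ · cos²(30°) = 179.5 · 0.75 = 134.6 mW.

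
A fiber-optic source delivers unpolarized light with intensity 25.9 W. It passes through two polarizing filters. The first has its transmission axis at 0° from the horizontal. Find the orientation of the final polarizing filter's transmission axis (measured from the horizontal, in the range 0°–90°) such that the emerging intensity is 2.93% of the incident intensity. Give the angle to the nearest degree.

θ ≈ 76°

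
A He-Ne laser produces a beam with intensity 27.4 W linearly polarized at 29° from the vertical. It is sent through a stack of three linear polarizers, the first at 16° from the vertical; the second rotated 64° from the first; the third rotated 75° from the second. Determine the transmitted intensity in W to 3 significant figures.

I ≈ 0.335 W

I₁ = 27.4 W · cos²(13°) = 26.01 W.
I₂ = I₁ · cos²(64°) = 26.01 · 0.1922 = 4.999 W.
I₃ = I₂ · cos²(75°) = 4.999 · 0.06699 = 0.3349 W.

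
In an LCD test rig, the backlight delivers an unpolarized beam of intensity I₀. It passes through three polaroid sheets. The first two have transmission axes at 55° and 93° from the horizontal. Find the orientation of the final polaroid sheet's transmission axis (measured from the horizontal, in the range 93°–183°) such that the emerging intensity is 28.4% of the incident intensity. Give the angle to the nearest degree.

θ ≈ 110°

Unpolarized light through the first polarizer → I₁ = ½ I₀, now polarized at 55°.
I₂ = I₁ cos²(93° − 55°) = 0.5 I₀ · cos²(38°) = 0.3105 I₀.
Need I₃/I₀ = 0.284, so cos²(θ − 93°) = 0.284 / 0.3105 = 0.9147.
θ − 93° = arccos(√0.9147) = 17.0°, giving θ ≈ 93 + 17.0 = 110.0°.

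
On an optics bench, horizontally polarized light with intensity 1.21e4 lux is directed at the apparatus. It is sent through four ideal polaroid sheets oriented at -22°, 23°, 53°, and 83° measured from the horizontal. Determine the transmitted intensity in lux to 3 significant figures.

I ≈ 2930 lux

I₁ = 1.21e4 lux · cos²(22°) = 1.04e+04 lux.
I₂ = I₁ · cos²(45°) = 1.04e+04 · 0.5 = 5201 lux.
I₃ = I₂ · cos²(30°) = 5201 · 0.75 = 3901 lux.
I₄ = I₃ · cos²(30°) = 3901 · 0.75 = 2926 lux.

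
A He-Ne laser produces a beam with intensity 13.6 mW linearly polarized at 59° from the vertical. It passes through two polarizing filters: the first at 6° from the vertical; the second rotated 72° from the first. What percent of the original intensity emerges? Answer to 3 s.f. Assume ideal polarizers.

By Malus's law, I₁ = 13.6 mW · cos²(53°) = 4.926 mW.
I₂ = I₁ · cos²(72°) = 4.926 · 0.09549 = 0.4704 mW.
That is 3.459% of the incident intensity.

≈ 3.46%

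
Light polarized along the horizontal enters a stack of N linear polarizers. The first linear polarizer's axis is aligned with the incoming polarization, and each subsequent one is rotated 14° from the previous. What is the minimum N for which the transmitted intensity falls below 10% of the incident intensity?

First polarizer is aligned with the polarization: full transmission.
Each further stage multiplies by cos²(14°) = 0.9415.
After N polarizers: T = 0.9415^(N−1). Require T < 0.10 ⇒ N−1 > ln(0.10)/ln(0.9415) = 38.18, so N−1 ≥ 39 and N = 40.
Check: N=40 gives T = 0.09517 < 0.10; N=39 gives T = 0.1011.

N = 40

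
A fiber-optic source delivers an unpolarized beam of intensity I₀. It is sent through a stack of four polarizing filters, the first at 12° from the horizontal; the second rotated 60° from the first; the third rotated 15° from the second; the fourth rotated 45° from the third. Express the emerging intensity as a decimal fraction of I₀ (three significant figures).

Unpolarized light through the first polarizer → I₁ = ½ I₀, now polarized at 12°.
I₂ = I₁ cos²(60°) = 0.5 · 0.25 I₀ = 0.125 I₀.
I₃ = I₂ cos²(15°) = 0.125 · 0.933 I₀ = 0.1166 I₀.
I₄ = I₃ cos²(45°) = 0.1166 · 0.5 I₀ = 0.05831 I₀.
Transmitted fraction = 0.05831.

≈ 0.0583 I₀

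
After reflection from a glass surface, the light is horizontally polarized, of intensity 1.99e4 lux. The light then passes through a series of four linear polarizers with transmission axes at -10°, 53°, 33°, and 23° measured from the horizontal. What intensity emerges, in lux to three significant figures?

I₁ = 1.99e4 lux · cos²(10°) = 1.93e+04 lux.
I₂ = I₁ · cos²(63°) = 1.93e+04 · 0.2061 = 3978 lux.
I₃ = I₂ · cos²(20°) = 3978 · 0.883 = 3513 lux.
I₄ = I₃ · cos²(10°) = 3513 · 0.9698 = 3407 lux.

I ≈ 3410 lux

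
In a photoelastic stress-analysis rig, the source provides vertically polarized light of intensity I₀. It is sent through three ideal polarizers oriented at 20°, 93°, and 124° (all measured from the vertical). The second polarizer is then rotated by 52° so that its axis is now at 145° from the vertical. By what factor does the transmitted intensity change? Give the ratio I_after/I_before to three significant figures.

I_new/I_old ≈ 4.57

Before rotation:
By Malus's law, I₁ = I₀ cos²(20° − 0°) = I₀ cos²(20°) = 0.883 I₀.
I₂ = I₁ cos²(93° − 20°) = 0.883 I₀ · cos²(73°) = 0.07548 I₀.
I₃ = I₂ cos²(124° − 93°) = 0.07548 I₀ · cos²(31°) = 0.05546 I₀.
After rotation:
I₁ = I₀ cos²(20° − 0°) = I₀ cos²(20°) = 0.883 I₀.
Angle between axes 1 and 2: 55°. I₂ = 0.883 I₀ · cos²(55°) = 0.2905 I₀.
I₃ = I₂ cos²(124° − 145°) = 0.2905 I₀ · cos²(21°) = 0.2532 I₀.
Ratio = 0.2532 / 0.05546 = 4.565.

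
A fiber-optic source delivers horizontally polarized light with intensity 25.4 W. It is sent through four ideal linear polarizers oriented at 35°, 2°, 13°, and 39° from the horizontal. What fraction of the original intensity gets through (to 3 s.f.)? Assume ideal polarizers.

I/I₀ ≈ 0.367

By Malus's law, I₁ = 25.4 W · cos²(35°) = 17.04 W.
I₂ = I₁ · cos²(33°) = 17.04 · 0.7034 = 11.99 W.
I₃ = I₂ · cos²(11°) = 11.99 · 0.9636 = 11.55 W.
I₄ = I₃ · cos²(26°) = 11.55 · 0.8078 = 9.332 W.
Transmitted fraction = 0.3674.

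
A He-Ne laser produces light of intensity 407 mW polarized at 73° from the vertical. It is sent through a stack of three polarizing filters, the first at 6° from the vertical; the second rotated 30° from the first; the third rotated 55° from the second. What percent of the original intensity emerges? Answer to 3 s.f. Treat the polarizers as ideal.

I₁ = 407 mW · cos²(67°) = 62.14 mW.
I₂ = I₁ · cos²(30°) = 62.14 · 0.75 = 46.6 mW.
I₃ = I₂ · cos²(55°) = 46.6 · 0.329 = 15.33 mW.
That is 3.767% of the incident intensity.

≈ 3.77%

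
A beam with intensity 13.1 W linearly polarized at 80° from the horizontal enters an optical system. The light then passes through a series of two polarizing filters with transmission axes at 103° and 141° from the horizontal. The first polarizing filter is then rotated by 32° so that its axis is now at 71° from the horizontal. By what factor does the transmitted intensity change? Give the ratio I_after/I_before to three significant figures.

I_new/I_old ≈ 0.217

Before rotation:
I₁ = I₀ cos²(103° − 80°) = I₀ cos²(23°) = 0.8473 I₀.
I₂ = I₁ cos²(141° − 103°) = 0.8473 I₀ · cos²(38°) = 0.5262 I₀.
After rotation:
I₁ = I₀ cos²(71° − 80°) = I₀ cos²(9°) = 0.9755 I₀.
I₂ = I₁ cos²(141° − 71°) = 0.9755 I₀ · cos²(70°) = 0.1141 I₀.
Ratio = 0.1141 / 0.5262 = 0.2169.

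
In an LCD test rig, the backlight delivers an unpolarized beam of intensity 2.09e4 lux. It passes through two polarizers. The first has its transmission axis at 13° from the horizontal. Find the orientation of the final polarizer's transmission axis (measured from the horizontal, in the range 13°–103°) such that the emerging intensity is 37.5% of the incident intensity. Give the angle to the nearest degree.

θ ≈ 43°

Unpolarized light through the first polarizer → I₁ = ½ I₀, now polarized at 13°.
Need I₂/I₀ = 0.375, so cos²(θ − 13°) = 0.375 / 0.5 = 0.75.
θ − 13° = arccos(√0.75) = 30.0°, giving θ ≈ 13 + 30.0 = 43.0°.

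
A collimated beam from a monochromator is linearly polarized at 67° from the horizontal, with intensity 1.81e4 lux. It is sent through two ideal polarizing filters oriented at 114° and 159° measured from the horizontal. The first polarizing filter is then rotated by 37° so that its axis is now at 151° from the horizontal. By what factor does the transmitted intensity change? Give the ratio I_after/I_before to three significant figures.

Before rotation:
By Malus's law, I₁ = I₀ cos²(114° − 67°) = I₀ cos²(47°) = 0.4651 I₀.
I₂ = I₁ cos²(159° − 114°) = 0.4651 I₀ · cos²(45°) = 0.2326 I₀.
After rotation:
I₁ = I₀ cos²(151° − 67°) = I₀ cos²(84°) = 0.01093 I₀.
I₂ = I₁ cos²(159° − 151°) = 0.01093 I₀ · cos²(8°) = 0.01071 I₀.
Ratio = 0.01071 / 0.2326 = 0.04607.

I_new/I_old ≈ 0.0461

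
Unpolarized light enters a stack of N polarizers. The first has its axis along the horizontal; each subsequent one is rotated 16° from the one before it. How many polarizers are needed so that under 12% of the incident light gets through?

N = 20

First polarizer halves the unpolarized light: factor 1/2.
Each further stage multiplies by cos²(16°) = 0.924.
After N polarizers: T = 0.5·0.924^(N−1). Require T < 0.12 ⇒ N−1 > ln(0.12/0.5)/ln(0.924) = 18.06, so N−1 ≥ 19 and N = 20.
Check: N=20 gives T = 0.1114 < 0.12; N=19 gives T = 0.1206.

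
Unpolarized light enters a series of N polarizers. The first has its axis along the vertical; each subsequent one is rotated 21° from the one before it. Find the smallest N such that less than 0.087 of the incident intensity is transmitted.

First polarizer halves the unpolarized light: factor 1/2.
Each further stage multiplies by cos²(21°) = 0.8716.
After N polarizers: T = 0.5·0.8716^(N−1). Require T < 0.087 ⇒ N−1 > ln(0.087/0.5)/ln(0.8716) = 12.72, so N−1 ≥ 13 and N = 14.
Check: N=14 gives T = 0.08374 < 0.087; N=13 gives T = 0.09608.

N = 14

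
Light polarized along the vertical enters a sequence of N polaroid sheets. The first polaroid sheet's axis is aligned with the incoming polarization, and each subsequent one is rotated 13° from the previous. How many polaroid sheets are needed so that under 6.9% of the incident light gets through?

First polarizer is aligned with the polarization: full transmission.
Each further stage multiplies by cos²(13°) = 0.9494.
After N polarizers: T = 0.9494^(N−1). Require T < 0.069 ⇒ N−1 > ln(0.069)/ln(0.9494) = 51.49, so N−1 ≥ 52 and N = 53.
Check: N=53 gives T = 0.06719 < 0.069; N=52 gives T = 0.07077.

N = 53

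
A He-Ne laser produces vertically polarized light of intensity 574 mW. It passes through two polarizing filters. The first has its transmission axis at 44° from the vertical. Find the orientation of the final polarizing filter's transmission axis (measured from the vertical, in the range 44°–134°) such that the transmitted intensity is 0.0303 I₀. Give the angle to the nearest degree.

θ ≈ 120°

By Malus's law, I₁ = I₀ cos²(44° − 0°) = I₀ cos²(44°) = 0.5174 I₀.
Need I₂/I₀ = 0.0303, so cos²(θ − 44°) = 0.0303 / 0.5174 = 0.05856.
θ − 44° = arccos(√0.05856) = 76.0°, giving θ ≈ 44 + 76.0 = 120.0°.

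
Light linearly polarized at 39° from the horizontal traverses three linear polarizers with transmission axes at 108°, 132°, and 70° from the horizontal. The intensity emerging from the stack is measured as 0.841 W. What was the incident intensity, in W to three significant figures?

I₁ = I₀ cos²(108° − 39°) = I₀ cos²(69°) = 0.1284 I₀.
I₂ = I₁ cos²(132° − 108°) = 0.1284 I₀ · cos²(24°) = 0.1072 I₀.
I₃ = I₂ cos²(70° − 132°) = 0.1072 I₀ · cos²(62°) = 0.02362 I₀.
So 0.841 W = 0.02362 I₀, giving I₀ = 0.841/0.02362 = 35.6 W.

I₀ ≈ 35.6 W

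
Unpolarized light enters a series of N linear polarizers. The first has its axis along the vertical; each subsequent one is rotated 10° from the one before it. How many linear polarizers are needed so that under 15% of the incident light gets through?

First polarizer halves the unpolarized light: factor 1/2.
Each further stage multiplies by cos²(10°) = 0.9698.
After N polarizers: T = 0.5·0.9698^(N−1). Require T < 0.15 ⇒ N−1 > ln(0.15/0.5)/ln(0.9698) = 39.32, so N−1 ≥ 40 and N = 41.
Check: N=41 gives T = 0.1469 < 0.15; N=40 gives T = 0.1515.

N = 41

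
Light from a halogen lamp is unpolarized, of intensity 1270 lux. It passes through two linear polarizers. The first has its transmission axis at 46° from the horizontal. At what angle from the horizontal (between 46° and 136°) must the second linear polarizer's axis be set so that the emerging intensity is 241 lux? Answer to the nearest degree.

θ ≈ 98°

Unpolarized light through the first polarizer → I₁ = ½ I₀, now polarized at 46°.
Target fraction: 241 / 1270 lux = 0.1898 of I₀.
Need I₂/I₀ = 0.1898, so cos²(θ − 46°) = 0.1898 / 0.5 = 0.3795.
θ − 46° = arccos(√0.3795) = 52.0°, giving θ ≈ 46 + 52.0 = 98.0°.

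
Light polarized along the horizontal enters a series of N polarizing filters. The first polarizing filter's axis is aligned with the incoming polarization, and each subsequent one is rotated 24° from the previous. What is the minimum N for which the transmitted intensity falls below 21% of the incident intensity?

First polarizer is aligned with the polarization: full transmission.
Each further stage multiplies by cos²(24°) = 0.8346.
After N polarizers: T = 0.8346^(N−1). Require T < 0.21 ⇒ N−1 > ln(0.21)/ln(0.8346) = 8.63, so N−1 ≥ 9 and N = 10.
Check: N=10 gives T = 0.1964 < 0.21; N=9 gives T = 0.2353.

N = 10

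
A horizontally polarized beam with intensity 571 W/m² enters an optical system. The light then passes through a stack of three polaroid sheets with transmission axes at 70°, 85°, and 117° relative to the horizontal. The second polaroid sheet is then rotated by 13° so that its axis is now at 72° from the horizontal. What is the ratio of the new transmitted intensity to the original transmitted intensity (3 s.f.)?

Before rotation:
I₁ = I₀ cos²(70° − 0°) = I₀ cos²(70°) = 0.117 I₀.
I₂ = I₁ cos²(85° − 70°) = 0.117 I₀ · cos²(15°) = 0.1091 I₀.
I₃ = I₂ cos²(117° − 85°) = 0.1091 I₀ · cos²(32°) = 0.07849 I₀.
After rotation:
I₁ = I₀ cos²(70° − 0°) = I₀ cos²(70°) = 0.117 I₀.
I₂ = I₁ cos²(72° − 70°) = 0.117 I₀ · cos²(2°) = 0.1168 I₀.
I₃ = I₂ cos²(117° − 72°) = 0.1168 I₀ · cos²(45°) = 0.05842 I₀.
Ratio = 0.05842 / 0.07849 = 0.7442.

I_new/I_old ≈ 0.744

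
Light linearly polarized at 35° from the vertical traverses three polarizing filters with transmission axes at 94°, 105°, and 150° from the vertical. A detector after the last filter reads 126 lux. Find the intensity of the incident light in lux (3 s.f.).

I₀ ≈ 986 lux

I₁ = I₀ cos²(94° − 35°) = I₀ cos²(59°) = 0.2653 I₀.
I₂ = I₁ cos²(105° − 94°) = 0.2653 I₀ · cos²(11°) = 0.2556 I₀.
I₃ = I₂ cos²(150° − 105°) = 0.2556 I₀ · cos²(45°) = 0.1278 I₀.
So 126 lux = 0.1278 I₀, giving I₀ = 126/0.1278 = 985.9 lux.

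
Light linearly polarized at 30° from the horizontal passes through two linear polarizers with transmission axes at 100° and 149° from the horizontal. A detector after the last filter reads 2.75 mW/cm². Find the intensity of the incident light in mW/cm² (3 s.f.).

By Malus's law, I₁ = I₀ cos²(100° − 30°) = I₀ cos²(70°) = 0.117 I₀.
I₂ = I₁ cos²(149° − 100°) = 0.117 I₀ · cos²(49°) = 0.05035 I₀.
So 2.75 mW/cm² = 0.05035 I₀, giving I₀ = 2.75/0.05035 = 54.62 mW/cm².

I₀ ≈ 54.6 mW/cm²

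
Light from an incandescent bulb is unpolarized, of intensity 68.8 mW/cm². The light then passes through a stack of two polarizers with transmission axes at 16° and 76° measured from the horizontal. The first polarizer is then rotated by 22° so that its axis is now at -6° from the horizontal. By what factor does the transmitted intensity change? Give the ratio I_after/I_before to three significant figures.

Before rotation:
Unpolarized light through the first polarizer → I₁ = ½ I₀, now polarized at 16°.
I₂ = I₁ cos²(76° − 16°) = 0.5 I₀ · cos²(60°) = 0.125 I₀.
After rotation:
Unpolarized light through the first polarizer → I₁ = ½ I₀, now polarized at -6°.
I₂ = I₁ cos²(76° + 6°) = 0.5 I₀ · cos²(82°) = 0.009685 I₀.
Ratio = 0.009685 / 0.125 = 0.07748.

I_new/I_old ≈ 0.0775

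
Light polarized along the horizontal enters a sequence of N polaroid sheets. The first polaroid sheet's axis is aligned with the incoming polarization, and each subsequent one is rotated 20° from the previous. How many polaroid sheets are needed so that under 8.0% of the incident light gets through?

First polarizer is aligned with the polarization: full transmission.
Each further stage multiplies by cos²(20°) = 0.883.
After N polarizers: T = 0.883^(N−1). Require T < 0.080 ⇒ N−1 > ln(0.080)/ln(0.883) = 20.30, so N−1 ≥ 21 and N = 22.
Check: N=22 gives T = 0.07335 < 0.080; N=21 gives T = 0.08307.

N = 22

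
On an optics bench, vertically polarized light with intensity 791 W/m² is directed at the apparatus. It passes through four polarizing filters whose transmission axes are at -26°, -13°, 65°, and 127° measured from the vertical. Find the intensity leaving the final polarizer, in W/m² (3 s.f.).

I ≈ 5.78 W/m²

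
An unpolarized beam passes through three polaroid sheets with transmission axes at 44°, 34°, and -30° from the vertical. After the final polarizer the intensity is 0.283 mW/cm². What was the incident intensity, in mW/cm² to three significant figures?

I₀ ≈ 3.04 mW/cm²

Unpolarized light through the first polarizer → I₁ = ½ I₀, now polarized at 44°.
I₂ = I₁ cos²(34° − 44°) = 0.5 I₀ · cos²(10°) = 0.4849 I₀.
I₃ = I₂ cos²(-30° − 34°) = 0.4849 I₀ · cos²(64°) = 0.09319 I₀.
So 0.283 mW/cm² = 0.09319 I₀, giving I₀ = 0.283/0.09319 = 3.037 mW/cm².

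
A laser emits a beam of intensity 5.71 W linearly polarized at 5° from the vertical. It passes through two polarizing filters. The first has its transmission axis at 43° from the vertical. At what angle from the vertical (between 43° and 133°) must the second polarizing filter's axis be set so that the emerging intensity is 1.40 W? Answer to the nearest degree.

By Malus's law, I₁ = I₀ cos²(43° − 5°) = I₀ cos²(38°) = 0.621 I₀.
Target fraction: 1.40 / 5.71 W = 0.2452 of I₀.
Need I₂/I₀ = 0.2452, so cos²(θ − 43°) = 0.2452 / 0.621 = 0.3948.
θ − 43° = arccos(√0.3948) = 51.1°, giving θ ≈ 43 + 51.1 = 94.1°.

θ ≈ 94°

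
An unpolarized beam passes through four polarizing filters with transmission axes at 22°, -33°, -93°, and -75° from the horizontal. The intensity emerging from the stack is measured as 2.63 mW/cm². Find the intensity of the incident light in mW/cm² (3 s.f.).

I₀ ≈ 70.7 mW/cm²

Unpolarized light through the first polarizer → I₁ = ½ I₀, now polarized at 22°.
I₂ = I₁ cos²(-33° − 22°) = 0.5 I₀ · cos²(55°) = 0.1645 I₀.
I₃ = I₂ cos²(-93° + 33°) = 0.1645 I₀ · cos²(60°) = 0.04112 I₀.
I₄ = I₃ cos²(-75° + 93°) = 0.04112 I₀ · cos²(18°) = 0.0372 I₀.
So 2.63 mW/cm² = 0.0372 I₀, giving I₀ = 2.63/0.0372 = 70.71 mW/cm².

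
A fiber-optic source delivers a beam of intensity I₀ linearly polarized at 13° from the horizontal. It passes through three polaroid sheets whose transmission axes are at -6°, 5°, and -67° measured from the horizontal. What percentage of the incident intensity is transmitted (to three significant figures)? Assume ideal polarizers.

I₁ = I₀ cos²(-6° − 13°) = I₀ cos²(19°) = 0.894 I₀.
I₂ = I₁ cos²(5° + 6°) = 0.894 I₀ · cos²(11°) = 0.8615 I₀.
I₃ = I₂ cos²(-67° − 5°) = 0.8615 I₀ · cos²(72°) = 0.08226 I₀.
That is 8.226% of the incident intensity.

≈ 8.23%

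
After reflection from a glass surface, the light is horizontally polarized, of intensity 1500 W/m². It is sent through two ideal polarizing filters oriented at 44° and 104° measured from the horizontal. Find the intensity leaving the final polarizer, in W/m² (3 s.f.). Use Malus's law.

By Malus's law, I₁ = 1500 W/m² · cos²(44°) = 776.2 W/m².
I₂ = I₁ · cos²(60°) = 776.2 · 0.25 = 194 W/m².

I ≈ 194 W/m²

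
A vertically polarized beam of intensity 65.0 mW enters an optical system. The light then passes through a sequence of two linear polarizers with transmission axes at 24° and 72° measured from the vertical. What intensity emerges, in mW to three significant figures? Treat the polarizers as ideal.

I ≈ 24.3 mW

I₁ = 65.0 mW · cos²(24°) = 54.25 mW.
I₂ = I₁ · cos²(48°) = 54.25 · 0.4477 = 24.29 mW.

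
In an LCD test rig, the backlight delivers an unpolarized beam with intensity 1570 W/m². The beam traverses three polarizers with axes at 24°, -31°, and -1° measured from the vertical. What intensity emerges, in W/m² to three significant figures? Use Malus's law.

I ≈ 194 W/m²

Unpolarized light through the first polarizer → I₁ = 1570 W/m²/2 = 785 W/m², polarized at 24°.
I₂ = I₁ · cos²(55°) = 785 · 0.329 = 258.3 W/m².
I₃ = I₂ · cos²(30°) = 258.3 · 0.75 = 193.7 W/m².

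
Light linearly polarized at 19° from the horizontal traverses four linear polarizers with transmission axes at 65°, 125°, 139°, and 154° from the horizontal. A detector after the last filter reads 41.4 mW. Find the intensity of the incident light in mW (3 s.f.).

I₀ ≈ 391 mW

I₁ = I₀ cos²(65° − 19°) = I₀ cos²(46°) = 0.4826 I₀.
I₂ = I₁ cos²(125° − 65°) = 0.4826 I₀ · cos²(60°) = 0.1206 I₀.
I₃ = I₂ cos²(139° − 125°) = 0.1206 I₀ · cos²(14°) = 0.1136 I₀.
I₄ = I₃ cos²(154° − 139°) = 0.1136 I₀ · cos²(15°) = 0.106 I₀.
So 41.4 mW = 0.106 I₀, giving I₀ = 41.4/0.106 = 390.7 mW.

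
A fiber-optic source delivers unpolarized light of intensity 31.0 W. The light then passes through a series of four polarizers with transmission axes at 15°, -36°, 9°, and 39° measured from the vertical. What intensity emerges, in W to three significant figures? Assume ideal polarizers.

Unpolarized light through the first polarizer → I₁ = 31.0 W/2 = 15.5 W, polarized at 15°.
I₂ = I₁ · cos²(51°) = 15.5 · 0.396 = 6.139 W.
I₃ = I₂ · cos²(45°) = 6.139 · 0.5 = 3.069 W.
I₄ = I₃ · cos²(30°) = 3.069 · 0.75 = 2.302 W.

I ≈ 2.30 W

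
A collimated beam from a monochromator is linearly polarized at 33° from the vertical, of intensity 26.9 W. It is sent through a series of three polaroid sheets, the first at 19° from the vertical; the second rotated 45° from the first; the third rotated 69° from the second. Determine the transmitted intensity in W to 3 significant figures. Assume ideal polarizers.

I₁ = 26.9 W · cos²(14°) = 25.33 W.
I₂ = I₁ · cos²(45°) = 25.33 · 0.5 = 12.66 W.
I₃ = I₂ · cos²(69°) = 12.66 · 0.1284 = 1.626 W.

I ≈ 1.63 W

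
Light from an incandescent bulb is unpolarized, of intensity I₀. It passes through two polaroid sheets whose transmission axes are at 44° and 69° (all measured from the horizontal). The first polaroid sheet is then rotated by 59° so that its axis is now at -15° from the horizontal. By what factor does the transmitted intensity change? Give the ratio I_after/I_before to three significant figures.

I_new/I_old ≈ 0.0133

Before rotation:
Unpolarized light through the first polarizer → I₁ = ½ I₀, now polarized at 44°.
I₂ = I₁ cos²(69° − 44°) = 0.5 I₀ · cos²(25°) = 0.4107 I₀.
After rotation:
Unpolarized light through the first polarizer → I₁ = ½ I₀, now polarized at -15°.
I₂ = I₁ cos²(69° + 15°) = 0.5 I₀ · cos²(84°) = 0.005463 I₀.
Ratio = 0.005463 / 0.4107 = 0.0133.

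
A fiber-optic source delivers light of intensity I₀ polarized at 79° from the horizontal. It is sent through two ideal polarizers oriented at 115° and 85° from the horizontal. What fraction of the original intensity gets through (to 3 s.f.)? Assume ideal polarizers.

≈ 0.491 I₀

I₁ = I₀ cos²(115° − 79°) = I₀ cos²(36°) = 0.6545 I₀.
I₂ = I₁ cos²(85° − 115°) = 0.6545 I₀ · cos²(30°) = 0.4909 I₀.
Transmitted fraction = 0.4909.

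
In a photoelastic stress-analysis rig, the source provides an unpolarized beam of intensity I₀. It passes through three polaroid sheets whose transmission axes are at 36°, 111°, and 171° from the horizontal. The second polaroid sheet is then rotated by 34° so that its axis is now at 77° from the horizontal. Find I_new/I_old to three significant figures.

Before rotation:
Unpolarized light through the first polarizer → I₁ = ½ I₀, now polarized at 36°.
I₂ = I₁ cos²(111° − 36°) = 0.5 I₀ · cos²(75°) = 0.03349 I₀.
I₃ = I₂ cos²(171° − 111°) = 0.03349 I₀ · cos²(60°) = 0.008373 I₀.
After rotation:
Unpolarized light through the first polarizer → I₁ = ½ I₀, now polarized at 36°.
I₂ = I₁ cos²(77° − 36°) = 0.5 I₀ · cos²(41°) = 0.2848 I₀.
Angle between axes 2 and 3: 86°. I₃ = 0.2848 I₀ · cos²(86°) = 0.001386 I₀.
Ratio = 0.001386 / 0.008373 = 0.1655.

I_new/I_old ≈ 0.165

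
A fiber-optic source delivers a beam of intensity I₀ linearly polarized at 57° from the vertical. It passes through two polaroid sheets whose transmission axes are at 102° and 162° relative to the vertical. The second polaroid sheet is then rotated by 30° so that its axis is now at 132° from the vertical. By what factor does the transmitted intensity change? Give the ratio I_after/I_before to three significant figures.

Before rotation:
By Malus's law, I₁ = I₀ cos²(102° − 57°) = I₀ cos²(45°) = 0.5 I₀.
I₂ = I₁ cos²(162° − 102°) = 0.5 I₀ · cos²(60°) = 0.125 I₀.
After rotation:
I₁ = I₀ cos²(102° − 57°) = I₀ cos²(45°) = 0.5 I₀.
I₂ = I₁ cos²(132° − 102°) = 0.5 I₀ · cos²(30°) = 0.375 I₀.
Ratio = 0.375 / 0.125 = 3.

I_new/I_old ≈ 3.00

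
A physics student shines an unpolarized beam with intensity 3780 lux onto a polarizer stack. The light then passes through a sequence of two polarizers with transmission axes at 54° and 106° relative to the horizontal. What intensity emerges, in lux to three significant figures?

I ≈ 716 lux

Unpolarized light through the first polarizer → I₁ = 3780 lux/2 = 1890 lux, polarized at 54°.
I₂ = I₁ · cos²(52°) = 1890 · 0.379 = 716.4 lux.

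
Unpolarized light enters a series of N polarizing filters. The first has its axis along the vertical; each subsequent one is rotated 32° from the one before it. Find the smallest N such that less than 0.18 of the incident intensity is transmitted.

First polarizer halves the unpolarized light: factor 1/2.
Each further stage multiplies by cos²(32°) = 0.7192.
After N polarizers: T = 0.5·0.7192^(N−1). Require T < 0.18 ⇒ N−1 > ln(0.18/0.5)/ln(0.7192) = 3.10, so N−1 ≥ 4 and N = 5.
Check: N=5 gives T = 0.1338 < 0.18; N=4 gives T = 0.186.

N = 5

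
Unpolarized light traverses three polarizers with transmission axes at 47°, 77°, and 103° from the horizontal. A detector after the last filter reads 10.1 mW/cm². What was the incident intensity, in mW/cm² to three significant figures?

I₀ ≈ 33.3 mW/cm²

Unpolarized light through the first polarizer → I₁ = ½ I₀, now polarized at 47°.
I₂ = I₁ cos²(77° − 47°) = 0.5 I₀ · cos²(30°) = 0.375 I₀.
I₃ = I₂ cos²(103° − 77°) = 0.375 I₀ · cos²(26°) = 0.3029 I₀.
So 10.1 mW/cm² = 0.3029 I₀, giving I₀ = 10.1/0.3029 = 33.34 mW/cm².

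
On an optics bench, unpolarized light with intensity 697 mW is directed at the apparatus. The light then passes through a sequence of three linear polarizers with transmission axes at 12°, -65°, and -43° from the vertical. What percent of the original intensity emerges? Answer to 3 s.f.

≈ 2.18%

Unpolarized light through the first polarizer → I₁ = 697 mW/2 = 348.5 mW, polarized at 12°.
I₂ = I₁ · cos²(77°) = 348.5 · 0.0506 = 17.64 mW.
I₃ = I₂ · cos²(22°) = 17.64 · 0.8597 = 15.16 mW.
That is 2.175% of the incident intensity.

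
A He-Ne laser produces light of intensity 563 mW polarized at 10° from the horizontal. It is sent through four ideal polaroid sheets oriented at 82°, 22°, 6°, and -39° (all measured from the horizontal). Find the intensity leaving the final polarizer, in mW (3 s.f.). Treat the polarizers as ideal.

I ≈ 6.21 mW

I₁ = 563 mW · cos²(72°) = 53.76 mW.
I₂ = I₁ · cos²(60°) = 53.76 · 0.25 = 13.44 mW.
I₃ = I₂ · cos²(16°) = 13.44 · 0.924 = 12.42 mW.
I₄ = I₃ · cos²(45°) = 12.42 · 0.5 = 6.21 mW.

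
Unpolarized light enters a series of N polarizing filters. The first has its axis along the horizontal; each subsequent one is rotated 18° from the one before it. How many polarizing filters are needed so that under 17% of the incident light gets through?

First polarizer halves the unpolarized light: factor 1/2.
Each further stage multiplies by cos²(18°) = 0.9045.
After N polarizers: T = 0.5·0.9045^(N−1). Require T < 0.17 ⇒ N−1 > ln(0.17/0.5)/ln(0.9045) = 10.75, so N−1 ≥ 11 and N = 12.
Check: N=12 gives T = 0.1658 < 0.17; N=11 gives T = 0.1833.

N = 12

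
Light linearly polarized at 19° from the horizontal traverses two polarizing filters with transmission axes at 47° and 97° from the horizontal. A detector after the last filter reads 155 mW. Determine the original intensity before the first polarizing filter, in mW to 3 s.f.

I₁ = I₀ cos²(47° − 19°) = I₀ cos²(28°) = 0.7796 I₀.
I₂ = I₁ cos²(97° − 47°) = 0.7796 I₀ · cos²(50°) = 0.3221 I₀.
So 155 mW = 0.3221 I₀, giving I₀ = 155/0.3221 = 481.2 mW.

I₀ ≈ 481 mW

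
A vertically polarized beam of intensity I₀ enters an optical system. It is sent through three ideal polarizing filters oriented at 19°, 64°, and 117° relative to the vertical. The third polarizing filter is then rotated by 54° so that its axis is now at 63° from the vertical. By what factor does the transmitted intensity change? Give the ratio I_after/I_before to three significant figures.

Before rotation:
I₁ = I₀ cos²(19° − 0°) = I₀ cos²(19°) = 0.894 I₀.
I₂ = I₁ cos²(64° − 19°) = 0.894 I₀ · cos²(45°) = 0.447 I₀.
I₃ = I₂ cos²(117° − 64°) = 0.447 I₀ · cos²(53°) = 0.1619 I₀.
After rotation:
I₁ = I₀ cos²(19° − 0°) = I₀ cos²(19°) = 0.894 I₀.
I₂ = I₁ cos²(64° − 19°) = 0.894 I₀ · cos²(45°) = 0.447 I₀.
I₃ = I₂ cos²(63° − 64°) = 0.447 I₀ · cos²(1°) = 0.4469 I₀.
Ratio = 0.4469 / 0.1619 = 2.76.

I_new/I_old ≈ 2.76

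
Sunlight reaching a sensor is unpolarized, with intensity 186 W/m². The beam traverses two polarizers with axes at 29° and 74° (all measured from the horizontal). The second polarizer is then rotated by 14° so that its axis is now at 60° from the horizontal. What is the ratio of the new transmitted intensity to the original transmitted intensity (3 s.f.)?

I_new/I_old ≈ 1.47

Before rotation:
Unpolarized light through the first polarizer → I₁ = ½ I₀, now polarized at 29°.
I₂ = I₁ cos²(74° − 29°) = 0.5 I₀ · cos²(45°) = 0.25 I₀.
After rotation:
Unpolarized light through the first polarizer → I₁ = ½ I₀, now polarized at 29°.
I₂ = I₁ cos²(60° − 29°) = 0.5 I₀ · cos²(31°) = 0.3674 I₀.
Ratio = 0.3674 / 0.25 = 1.469.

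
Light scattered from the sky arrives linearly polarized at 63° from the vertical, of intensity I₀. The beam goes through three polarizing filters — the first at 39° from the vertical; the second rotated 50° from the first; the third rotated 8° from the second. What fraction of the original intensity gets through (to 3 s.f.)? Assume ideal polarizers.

By Malus's law, I₁ = I₀ cos²(39° − 63°) = I₀ cos²(24°) = 0.8346 I₀.
I₂ = I₁ cos²(50°) = 0.8346 · 0.4132 I₀ = 0.3448 I₀.
I₃ = I₂ cos²(8°) = 0.3448 · 0.9806 I₀ = 0.3381 I₀.
Transmitted fraction = 0.3381.

≈ 0.338 I₀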